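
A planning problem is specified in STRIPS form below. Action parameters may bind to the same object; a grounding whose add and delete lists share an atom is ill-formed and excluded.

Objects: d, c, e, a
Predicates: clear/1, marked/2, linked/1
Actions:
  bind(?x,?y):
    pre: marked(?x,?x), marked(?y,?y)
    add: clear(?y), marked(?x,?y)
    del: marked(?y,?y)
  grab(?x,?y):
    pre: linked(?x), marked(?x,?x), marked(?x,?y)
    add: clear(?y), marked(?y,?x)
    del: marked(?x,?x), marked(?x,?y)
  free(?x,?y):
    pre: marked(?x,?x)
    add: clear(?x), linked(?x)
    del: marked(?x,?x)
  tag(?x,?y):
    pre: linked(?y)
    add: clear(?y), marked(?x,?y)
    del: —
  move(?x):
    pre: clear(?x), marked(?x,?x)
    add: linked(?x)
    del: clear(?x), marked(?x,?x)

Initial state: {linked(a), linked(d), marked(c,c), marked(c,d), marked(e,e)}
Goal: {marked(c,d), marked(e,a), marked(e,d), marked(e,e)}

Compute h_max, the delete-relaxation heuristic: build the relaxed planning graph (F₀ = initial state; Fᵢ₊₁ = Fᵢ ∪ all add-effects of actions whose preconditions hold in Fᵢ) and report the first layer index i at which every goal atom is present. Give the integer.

F0 = init (5 atoms)
F1 = F0 ∪ {clear(a), clear(c), clear(d), clear(e), linked(c), linked(e), marked(a,a), marked(a,d), marked(c,a), marked(c,e), marked(d,a), marked(d,d), marked(e,a), marked(e,c), marked(e,d)}  (20 atoms)
goal ⊆ F1  ⇒  h_max = 1

1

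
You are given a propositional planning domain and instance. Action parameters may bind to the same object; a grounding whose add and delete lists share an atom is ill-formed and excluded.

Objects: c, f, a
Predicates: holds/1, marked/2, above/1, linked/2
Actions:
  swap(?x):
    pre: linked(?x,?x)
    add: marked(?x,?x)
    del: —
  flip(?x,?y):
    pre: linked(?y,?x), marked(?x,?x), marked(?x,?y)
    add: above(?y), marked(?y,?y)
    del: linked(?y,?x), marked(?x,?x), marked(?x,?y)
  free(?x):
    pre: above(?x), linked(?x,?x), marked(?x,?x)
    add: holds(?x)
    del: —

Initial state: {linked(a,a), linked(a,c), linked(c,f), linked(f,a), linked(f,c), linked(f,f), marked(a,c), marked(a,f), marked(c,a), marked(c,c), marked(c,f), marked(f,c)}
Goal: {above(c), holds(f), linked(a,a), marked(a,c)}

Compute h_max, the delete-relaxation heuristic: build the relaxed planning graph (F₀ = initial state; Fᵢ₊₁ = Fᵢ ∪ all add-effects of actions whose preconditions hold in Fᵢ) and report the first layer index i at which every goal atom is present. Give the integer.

F0 = init (12 atoms)
F1 = F0 ∪ {above(a), above(f), marked(a,a), marked(f,f)}  (16 atoms)
F2 = F1 ∪ {above(c), holds(a), holds(f)}  (19 atoms)
goal ⊆ F2  ⇒  h_max = 2

2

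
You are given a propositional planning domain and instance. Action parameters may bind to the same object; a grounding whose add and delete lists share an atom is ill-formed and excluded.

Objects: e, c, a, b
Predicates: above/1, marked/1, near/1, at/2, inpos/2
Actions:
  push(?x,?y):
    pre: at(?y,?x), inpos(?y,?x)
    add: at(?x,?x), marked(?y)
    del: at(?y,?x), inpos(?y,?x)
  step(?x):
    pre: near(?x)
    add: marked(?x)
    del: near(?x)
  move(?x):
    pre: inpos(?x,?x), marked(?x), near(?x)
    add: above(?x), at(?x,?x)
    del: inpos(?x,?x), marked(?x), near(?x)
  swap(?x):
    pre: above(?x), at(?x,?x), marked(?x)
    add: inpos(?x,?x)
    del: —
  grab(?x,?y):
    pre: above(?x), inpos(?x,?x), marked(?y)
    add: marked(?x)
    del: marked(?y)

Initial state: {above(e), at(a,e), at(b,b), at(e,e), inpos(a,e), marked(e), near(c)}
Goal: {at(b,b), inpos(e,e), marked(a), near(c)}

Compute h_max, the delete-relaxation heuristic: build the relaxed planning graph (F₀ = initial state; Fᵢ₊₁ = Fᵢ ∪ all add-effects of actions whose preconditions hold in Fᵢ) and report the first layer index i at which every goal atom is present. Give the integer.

F0 = init (7 atoms)
F1 = F0 ∪ {inpos(e,e), marked(a), marked(c)}  (10 atoms)
goal ⊆ F1  ⇒  h_max = 1

1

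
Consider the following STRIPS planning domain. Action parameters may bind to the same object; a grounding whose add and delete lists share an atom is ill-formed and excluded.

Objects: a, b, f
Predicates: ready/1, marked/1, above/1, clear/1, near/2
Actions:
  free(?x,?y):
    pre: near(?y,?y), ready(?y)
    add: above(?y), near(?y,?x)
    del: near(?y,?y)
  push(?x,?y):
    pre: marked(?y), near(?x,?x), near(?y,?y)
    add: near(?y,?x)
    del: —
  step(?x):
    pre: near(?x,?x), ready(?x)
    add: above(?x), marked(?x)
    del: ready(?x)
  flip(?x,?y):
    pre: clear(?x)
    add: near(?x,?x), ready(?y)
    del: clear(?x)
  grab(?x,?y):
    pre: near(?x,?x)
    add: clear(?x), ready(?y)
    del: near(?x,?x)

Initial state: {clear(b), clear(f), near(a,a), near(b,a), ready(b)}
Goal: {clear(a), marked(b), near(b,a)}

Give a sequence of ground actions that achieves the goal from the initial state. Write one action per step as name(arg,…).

1. flip(b,a)  →  {clear(f), near(a,a), near(b,a), near(b,b), ready(a), ready(b)}
2. step(b)  →  {above(b), clear(f), marked(b), near(a,a), near(b,a), near(b,b), ready(a)}
3. grab(a,a)  →  {above(b), clear(a), clear(f), marked(b), near(b,a), near(b,b), ready(a)}

flip(b,a); step(b); grab(a,a)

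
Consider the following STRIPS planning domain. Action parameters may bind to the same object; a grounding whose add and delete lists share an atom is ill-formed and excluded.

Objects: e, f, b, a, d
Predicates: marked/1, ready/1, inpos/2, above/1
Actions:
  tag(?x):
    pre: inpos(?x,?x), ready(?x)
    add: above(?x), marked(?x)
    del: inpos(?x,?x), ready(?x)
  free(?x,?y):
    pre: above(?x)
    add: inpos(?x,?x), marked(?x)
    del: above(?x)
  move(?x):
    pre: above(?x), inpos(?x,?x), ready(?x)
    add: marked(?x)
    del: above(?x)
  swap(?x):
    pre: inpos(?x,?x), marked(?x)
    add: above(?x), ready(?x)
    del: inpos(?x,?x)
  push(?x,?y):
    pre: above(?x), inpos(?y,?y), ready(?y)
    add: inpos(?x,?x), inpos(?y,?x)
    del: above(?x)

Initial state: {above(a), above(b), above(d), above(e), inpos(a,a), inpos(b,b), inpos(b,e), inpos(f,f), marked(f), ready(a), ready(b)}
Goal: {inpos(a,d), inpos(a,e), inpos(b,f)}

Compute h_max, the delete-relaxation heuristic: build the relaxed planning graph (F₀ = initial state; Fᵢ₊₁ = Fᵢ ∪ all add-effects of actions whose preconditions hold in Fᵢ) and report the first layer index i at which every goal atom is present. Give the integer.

2

F0 = init (11 atoms)
F1 = F0 ∪ {above(f), inpos(a,b), inpos(a,d), inpos(a,e), inpos(b,a), inpos(b,d), inpos(d,d), inpos(e,e), marked(a), marked(b), marked(d), marked(e), ready(f)}  (24 atoms)
F2 = F1 ∪ {inpos(a,f), inpos(b,f), inpos(f,a), inpos(f,b), inpos(f,d), inpos(f,e), ready(d), ready(e)}  (32 atoms)
goal ⊆ F2  ⇒  h_max = 2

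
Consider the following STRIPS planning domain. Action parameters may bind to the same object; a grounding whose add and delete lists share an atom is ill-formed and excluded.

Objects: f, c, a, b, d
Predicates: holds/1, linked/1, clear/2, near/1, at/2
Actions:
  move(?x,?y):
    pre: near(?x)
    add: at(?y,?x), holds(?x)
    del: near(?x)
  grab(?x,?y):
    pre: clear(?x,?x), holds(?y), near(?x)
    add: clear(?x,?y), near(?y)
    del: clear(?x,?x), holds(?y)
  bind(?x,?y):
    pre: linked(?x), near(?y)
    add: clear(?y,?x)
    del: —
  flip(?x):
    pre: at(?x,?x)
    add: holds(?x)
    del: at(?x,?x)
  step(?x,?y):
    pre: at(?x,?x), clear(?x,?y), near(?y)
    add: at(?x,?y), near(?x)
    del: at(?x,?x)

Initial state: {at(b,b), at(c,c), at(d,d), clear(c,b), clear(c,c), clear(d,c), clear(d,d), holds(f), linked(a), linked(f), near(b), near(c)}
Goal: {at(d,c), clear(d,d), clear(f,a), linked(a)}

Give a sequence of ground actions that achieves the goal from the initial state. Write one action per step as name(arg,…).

1. grab(c,f)  →  {at(b,b), at(c,c), at(d,d), clear(c,b), clear(c,f), clear(d,c), clear(d,d), linked(a), linked(f), near(b), near(c), near(f)}
2. move(c,d)  →  {at(b,b), at(c,c), at(d,c), at(d,d), clear(c,b), clear(c,f), clear(d,c), clear(d,d), holds(c), linked(a), linked(f), near(b), near(f)}
3. bind(a,f)  →  {at(b,b), at(c,c), at(d,c), at(d,d), clear(c,b), clear(c,f), clear(d,c), clear(d,d), clear(f,a), holds(c), linked(a), linked(f), near(b), near(f)}

grab(c,f); move(c,d); bind(a,f)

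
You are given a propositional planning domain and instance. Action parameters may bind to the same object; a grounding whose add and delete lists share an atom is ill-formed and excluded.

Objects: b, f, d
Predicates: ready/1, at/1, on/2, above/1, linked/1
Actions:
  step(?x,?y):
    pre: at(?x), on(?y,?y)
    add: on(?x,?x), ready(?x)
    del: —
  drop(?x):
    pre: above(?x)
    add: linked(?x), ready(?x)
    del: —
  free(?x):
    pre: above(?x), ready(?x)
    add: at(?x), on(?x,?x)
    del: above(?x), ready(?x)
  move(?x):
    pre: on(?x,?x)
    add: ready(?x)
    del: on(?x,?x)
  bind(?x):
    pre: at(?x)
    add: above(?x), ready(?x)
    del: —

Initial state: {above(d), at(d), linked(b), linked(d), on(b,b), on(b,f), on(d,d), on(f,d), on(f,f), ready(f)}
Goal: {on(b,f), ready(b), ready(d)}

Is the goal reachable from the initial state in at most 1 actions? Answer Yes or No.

1. step(d,b)  →  {above(d), at(d), linked(b), linked(d), on(b,b), on(b,f), on(d,d), on(f,d), on(f,f), ready(d), ready(f)}
2. move(b)  →  {above(d), at(d), linked(b), linked(d), on(b,f), on(d,d), on(f,d), on(f,f), ready(b), ready(d), ready(f)}
optimal plan length = 2; 2 > 1

No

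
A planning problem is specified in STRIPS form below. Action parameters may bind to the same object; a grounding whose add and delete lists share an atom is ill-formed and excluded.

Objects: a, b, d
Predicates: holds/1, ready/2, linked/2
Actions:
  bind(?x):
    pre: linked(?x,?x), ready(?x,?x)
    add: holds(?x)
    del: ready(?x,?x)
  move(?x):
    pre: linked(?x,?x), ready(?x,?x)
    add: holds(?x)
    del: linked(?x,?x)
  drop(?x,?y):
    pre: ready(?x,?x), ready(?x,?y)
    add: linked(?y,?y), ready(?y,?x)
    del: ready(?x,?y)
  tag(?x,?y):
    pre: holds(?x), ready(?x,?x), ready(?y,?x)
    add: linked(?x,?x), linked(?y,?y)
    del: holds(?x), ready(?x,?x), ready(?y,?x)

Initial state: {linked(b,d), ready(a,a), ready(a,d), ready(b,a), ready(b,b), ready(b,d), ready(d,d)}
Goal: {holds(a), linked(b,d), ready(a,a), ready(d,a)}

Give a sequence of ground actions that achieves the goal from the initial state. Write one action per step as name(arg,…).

drop(a,d); drop(b,a); move(a)

1. drop(a,d)  →  {linked(b,d), linked(d,d), ready(a,a), ready(b,a), ready(b,b), ready(b,d), ready(d,a), ready(d,d)}
2. drop(b,a)  →  {linked(a,a), linked(b,d), linked(d,d), ready(a,a), ready(a,b), ready(b,b), ready(b,d), ready(d,a), ready(d,d)}
3. move(a)  →  {holds(a), linked(b,d), linked(d,d), ready(a,a), ready(a,b), ready(b,b), ready(b,d), ready(d,a), ready(d,d)}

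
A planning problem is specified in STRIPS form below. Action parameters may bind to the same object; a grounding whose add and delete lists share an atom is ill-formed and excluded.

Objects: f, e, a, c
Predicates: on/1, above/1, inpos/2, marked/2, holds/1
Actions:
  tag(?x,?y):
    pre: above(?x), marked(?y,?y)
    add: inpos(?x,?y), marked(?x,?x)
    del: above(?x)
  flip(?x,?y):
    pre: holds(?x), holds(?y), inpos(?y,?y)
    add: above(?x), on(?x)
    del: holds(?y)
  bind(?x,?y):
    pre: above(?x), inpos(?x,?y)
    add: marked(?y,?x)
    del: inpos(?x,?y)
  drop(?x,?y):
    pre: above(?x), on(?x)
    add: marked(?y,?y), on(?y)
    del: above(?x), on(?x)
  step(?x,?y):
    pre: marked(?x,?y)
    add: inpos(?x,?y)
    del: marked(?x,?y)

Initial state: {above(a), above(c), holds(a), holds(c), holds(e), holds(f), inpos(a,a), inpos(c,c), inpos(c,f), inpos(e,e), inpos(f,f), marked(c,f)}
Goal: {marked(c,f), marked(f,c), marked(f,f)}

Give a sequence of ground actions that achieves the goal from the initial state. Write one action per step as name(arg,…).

flip(f,f); bind(f,f); bind(c,f)

1. flip(f,f)  →  {above(a), above(c), above(f), holds(a), holds(c), holds(e), inpos(a,a), inpos(c,c), inpos(c,f), inpos(e,e), inpos(f,f), marked(c,f), on(f)}
2. bind(f,f)  →  {above(a), above(c), above(f), holds(a), holds(c), holds(e), inpos(a,a), inpos(c,c), inpos(c,f), inpos(e,e), marked(c,f), marked(f,f), on(f)}
3. bind(c,f)  →  {above(a), above(c), above(f), holds(a), holds(c), holds(e), inpos(a,a), inpos(c,c), inpos(e,e), marked(c,f), marked(f,c), marked(f,f), on(f)}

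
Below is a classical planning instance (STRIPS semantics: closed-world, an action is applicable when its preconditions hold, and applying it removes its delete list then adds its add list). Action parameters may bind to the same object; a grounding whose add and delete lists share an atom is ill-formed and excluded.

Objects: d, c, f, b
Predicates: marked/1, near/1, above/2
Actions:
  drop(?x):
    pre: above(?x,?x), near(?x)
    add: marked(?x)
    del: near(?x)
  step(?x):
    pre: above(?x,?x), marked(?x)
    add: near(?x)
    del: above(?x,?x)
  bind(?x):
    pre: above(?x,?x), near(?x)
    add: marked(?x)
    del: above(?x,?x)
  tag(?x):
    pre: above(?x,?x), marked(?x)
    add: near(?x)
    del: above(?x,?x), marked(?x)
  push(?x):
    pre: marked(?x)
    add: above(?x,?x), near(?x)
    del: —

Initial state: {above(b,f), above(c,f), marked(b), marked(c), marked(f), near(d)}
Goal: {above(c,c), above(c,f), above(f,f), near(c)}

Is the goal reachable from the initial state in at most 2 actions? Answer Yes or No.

1. push(c)  →  {above(b,f), above(c,c), above(c,f), marked(b), marked(c), marked(f), near(c), near(d)}
2. push(f)  →  {above(b,f), above(c,c), above(c,f), above(f,f), marked(b), marked(c), marked(f), near(c), near(d), near(f)}
optimal plan length = 2; 2 ≤ 2

Yes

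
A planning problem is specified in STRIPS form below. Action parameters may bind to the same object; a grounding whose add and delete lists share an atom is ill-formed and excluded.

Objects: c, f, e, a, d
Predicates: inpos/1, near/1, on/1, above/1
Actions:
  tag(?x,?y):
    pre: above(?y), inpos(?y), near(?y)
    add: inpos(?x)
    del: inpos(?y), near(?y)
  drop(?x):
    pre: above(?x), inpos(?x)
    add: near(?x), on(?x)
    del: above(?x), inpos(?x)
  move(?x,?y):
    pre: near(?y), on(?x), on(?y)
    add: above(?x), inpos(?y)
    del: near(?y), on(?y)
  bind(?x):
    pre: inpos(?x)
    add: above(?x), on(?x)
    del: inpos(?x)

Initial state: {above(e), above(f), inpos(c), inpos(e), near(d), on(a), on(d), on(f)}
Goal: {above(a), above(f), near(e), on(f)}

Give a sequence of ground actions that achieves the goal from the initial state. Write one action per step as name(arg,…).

1. drop(e)  →  {above(f), inpos(c), near(d), near(e), on(a), on(d), on(e), on(f)}
2. move(a,d)  →  {above(a), above(f), inpos(c), inpos(d), near(e), on(a), on(e), on(f)}

drop(e); move(a,d)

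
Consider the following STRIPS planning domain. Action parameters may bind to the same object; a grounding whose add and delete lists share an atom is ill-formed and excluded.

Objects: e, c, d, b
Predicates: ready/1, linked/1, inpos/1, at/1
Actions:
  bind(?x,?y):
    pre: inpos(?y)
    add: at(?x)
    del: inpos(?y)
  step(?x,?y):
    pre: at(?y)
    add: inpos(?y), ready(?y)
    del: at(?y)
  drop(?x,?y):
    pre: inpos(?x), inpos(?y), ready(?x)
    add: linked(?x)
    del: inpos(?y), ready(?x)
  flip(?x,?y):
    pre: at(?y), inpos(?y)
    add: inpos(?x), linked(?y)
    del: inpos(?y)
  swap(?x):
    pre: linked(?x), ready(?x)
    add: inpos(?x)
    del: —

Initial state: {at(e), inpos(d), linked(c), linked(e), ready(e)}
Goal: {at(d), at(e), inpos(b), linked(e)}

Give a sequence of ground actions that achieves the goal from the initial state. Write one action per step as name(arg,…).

1. bind(d,d)  →  {at(d), at(e), linked(c), linked(e), ready(e)}
2. swap(e)  →  {at(d), at(e), inpos(e), linked(c), linked(e), ready(e)}
3. flip(b,e)  →  {at(d), at(e), inpos(b), linked(c), linked(e), ready(e)}

bind(d,d); swap(e); flip(b,e)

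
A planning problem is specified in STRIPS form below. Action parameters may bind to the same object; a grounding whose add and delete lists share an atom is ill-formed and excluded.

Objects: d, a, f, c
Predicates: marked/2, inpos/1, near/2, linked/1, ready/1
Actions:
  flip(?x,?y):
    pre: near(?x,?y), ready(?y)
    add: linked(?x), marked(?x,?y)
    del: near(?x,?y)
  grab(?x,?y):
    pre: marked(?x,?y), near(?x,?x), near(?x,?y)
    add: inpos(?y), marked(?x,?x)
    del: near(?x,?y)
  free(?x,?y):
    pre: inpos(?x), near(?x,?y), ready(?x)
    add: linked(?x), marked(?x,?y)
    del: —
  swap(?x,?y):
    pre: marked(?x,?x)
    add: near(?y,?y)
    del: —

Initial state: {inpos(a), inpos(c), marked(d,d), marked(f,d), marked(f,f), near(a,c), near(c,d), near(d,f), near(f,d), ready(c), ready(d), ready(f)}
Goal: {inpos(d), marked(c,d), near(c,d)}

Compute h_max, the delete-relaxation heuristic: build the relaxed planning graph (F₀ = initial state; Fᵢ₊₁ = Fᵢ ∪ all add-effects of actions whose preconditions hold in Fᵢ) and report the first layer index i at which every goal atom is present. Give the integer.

F0 = init (12 atoms)
F1 = F0 ∪ {linked(a), linked(c), linked(d), linked(f), marked(a,c), marked(c,d), marked(d,f), near(a,a), near(c,c), near(d,d), near(f,f)}  (23 atoms)
F2 = F1 ∪ {inpos(d), inpos(f), marked(a,a), marked(c,c)}  (27 atoms)
goal ⊆ F2  ⇒  h_max = 2

2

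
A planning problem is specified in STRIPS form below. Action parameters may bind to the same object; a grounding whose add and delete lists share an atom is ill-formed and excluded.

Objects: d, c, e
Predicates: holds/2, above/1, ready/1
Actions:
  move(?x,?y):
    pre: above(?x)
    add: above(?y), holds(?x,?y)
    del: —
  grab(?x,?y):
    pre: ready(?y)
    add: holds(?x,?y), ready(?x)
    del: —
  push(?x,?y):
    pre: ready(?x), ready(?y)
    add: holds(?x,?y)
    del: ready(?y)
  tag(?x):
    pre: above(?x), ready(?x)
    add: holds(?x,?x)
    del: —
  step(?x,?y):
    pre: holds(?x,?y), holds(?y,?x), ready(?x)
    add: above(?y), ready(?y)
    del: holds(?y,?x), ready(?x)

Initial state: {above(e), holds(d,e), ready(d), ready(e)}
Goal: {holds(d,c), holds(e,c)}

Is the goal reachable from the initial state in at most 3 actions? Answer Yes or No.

1. move(e,d)  →  {above(d), above(e), holds(d,e), holds(e,d), ready(d), ready(e)}
2. move(d,c)  →  {above(c), above(d), above(e), holds(d,c), holds(d,e), holds(e,d), ready(d), ready(e)}
3. move(e,c)  →  {above(c), above(d), above(e), holds(d,c), holds(d,e), holds(e,c), holds(e,d), ready(d), ready(e)}
optimal plan length = 3; 3 ≤ 3

Yes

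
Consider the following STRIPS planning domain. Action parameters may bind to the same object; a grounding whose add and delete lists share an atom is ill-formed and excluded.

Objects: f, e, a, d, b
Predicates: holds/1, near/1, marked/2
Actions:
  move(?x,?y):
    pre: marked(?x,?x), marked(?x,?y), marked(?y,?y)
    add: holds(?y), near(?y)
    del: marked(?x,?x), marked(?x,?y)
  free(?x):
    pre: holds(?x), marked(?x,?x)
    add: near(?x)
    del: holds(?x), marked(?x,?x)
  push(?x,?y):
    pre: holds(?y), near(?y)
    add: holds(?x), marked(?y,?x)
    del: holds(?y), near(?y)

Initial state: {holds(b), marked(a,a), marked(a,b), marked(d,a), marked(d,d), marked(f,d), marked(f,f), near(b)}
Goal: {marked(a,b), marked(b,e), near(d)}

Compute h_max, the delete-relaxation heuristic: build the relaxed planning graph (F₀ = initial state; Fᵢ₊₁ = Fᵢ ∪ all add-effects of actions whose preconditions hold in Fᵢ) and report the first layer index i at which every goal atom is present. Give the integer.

1

F0 = init (8 atoms)
F1 = F0 ∪ {holds(a), holds(d), holds(e), holds(f), marked(b,a), marked(b,d), marked(b,e), marked(b,f), near(a), near(d), near(f)}  (19 atoms)
goal ⊆ F1  ⇒  h_max = 1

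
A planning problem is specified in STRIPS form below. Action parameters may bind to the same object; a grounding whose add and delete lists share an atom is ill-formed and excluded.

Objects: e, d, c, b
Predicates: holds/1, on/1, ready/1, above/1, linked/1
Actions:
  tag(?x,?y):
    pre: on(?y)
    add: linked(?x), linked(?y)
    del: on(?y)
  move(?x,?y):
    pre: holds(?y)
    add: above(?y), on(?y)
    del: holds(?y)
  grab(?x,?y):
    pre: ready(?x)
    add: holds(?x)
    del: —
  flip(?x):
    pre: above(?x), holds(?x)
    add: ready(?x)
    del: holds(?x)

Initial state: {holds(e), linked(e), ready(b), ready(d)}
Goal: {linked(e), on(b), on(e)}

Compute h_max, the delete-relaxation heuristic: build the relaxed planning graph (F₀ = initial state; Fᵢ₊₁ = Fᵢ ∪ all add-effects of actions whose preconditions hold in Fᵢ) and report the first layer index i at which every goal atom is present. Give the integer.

F0 = init (4 atoms)
F1 = F0 ∪ {above(e), holds(b), holds(d), on(e)}  (8 atoms)
F2 = F1 ∪ {above(b), above(d), linked(b), linked(c), linked(d), on(b), on(d), ready(e)}  (16 atoms)
goal ⊆ F2  ⇒  h_max = 2

2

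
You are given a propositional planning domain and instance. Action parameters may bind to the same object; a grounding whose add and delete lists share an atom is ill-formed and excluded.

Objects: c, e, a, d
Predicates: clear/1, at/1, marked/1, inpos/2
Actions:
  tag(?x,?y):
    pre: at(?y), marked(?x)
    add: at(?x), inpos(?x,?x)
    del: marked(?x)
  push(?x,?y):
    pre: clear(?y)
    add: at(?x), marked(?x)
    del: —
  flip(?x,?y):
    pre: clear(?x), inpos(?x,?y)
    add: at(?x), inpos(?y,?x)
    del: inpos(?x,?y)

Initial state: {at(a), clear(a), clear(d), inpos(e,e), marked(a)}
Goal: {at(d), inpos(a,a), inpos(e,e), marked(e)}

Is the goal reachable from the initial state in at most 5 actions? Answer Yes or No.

1. tag(a,a)  →  {at(a), clear(a), clear(d), inpos(a,a), inpos(e,e)}
2. push(e,a)  →  {at(a), at(e), clear(a), clear(d), inpos(a,a), inpos(e,e), marked(e)}
3. push(d,a)  →  {at(a), at(d), at(e), clear(a), clear(d), inpos(a,a), inpos(e,e), marked(d), marked(e)}
optimal plan length = 3; 3 ≤ 5

Yes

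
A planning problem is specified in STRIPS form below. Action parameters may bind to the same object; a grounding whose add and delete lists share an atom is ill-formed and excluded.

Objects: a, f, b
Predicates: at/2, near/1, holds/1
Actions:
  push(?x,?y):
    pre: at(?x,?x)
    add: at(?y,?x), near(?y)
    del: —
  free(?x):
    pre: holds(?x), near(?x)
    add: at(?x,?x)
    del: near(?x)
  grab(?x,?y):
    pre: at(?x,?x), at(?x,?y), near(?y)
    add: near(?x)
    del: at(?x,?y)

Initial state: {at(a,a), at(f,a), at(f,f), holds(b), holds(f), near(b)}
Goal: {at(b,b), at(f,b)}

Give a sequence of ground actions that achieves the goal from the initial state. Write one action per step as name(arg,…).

1. free(b)  →  {at(a,a), at(b,b), at(f,a), at(f,f), holds(b), holds(f)}
2. push(b,f)  →  {at(a,a), at(b,b), at(f,a), at(f,b), at(f,f), holds(b), holds(f), near(f)}

free(b); push(b,f)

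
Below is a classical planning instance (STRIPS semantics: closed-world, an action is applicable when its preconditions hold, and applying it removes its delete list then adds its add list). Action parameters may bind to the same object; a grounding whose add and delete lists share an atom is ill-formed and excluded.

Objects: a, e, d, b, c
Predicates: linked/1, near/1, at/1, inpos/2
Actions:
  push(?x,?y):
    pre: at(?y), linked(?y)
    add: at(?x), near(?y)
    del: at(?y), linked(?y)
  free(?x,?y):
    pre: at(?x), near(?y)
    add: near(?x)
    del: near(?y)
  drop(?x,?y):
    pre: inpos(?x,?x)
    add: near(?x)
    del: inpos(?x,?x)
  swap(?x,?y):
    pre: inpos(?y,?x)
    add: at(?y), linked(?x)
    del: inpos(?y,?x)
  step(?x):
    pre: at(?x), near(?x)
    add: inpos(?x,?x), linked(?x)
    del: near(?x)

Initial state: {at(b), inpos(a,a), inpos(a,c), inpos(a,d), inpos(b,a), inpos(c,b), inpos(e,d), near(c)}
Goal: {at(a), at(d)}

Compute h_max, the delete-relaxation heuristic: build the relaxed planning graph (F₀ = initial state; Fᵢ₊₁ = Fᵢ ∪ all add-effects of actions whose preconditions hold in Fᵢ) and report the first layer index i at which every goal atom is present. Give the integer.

F0 = init (8 atoms)
F1 = F0 ∪ {at(a), at(c), at(e), linked(a), linked(b), linked(c), linked(d), near(a), near(b)}  (17 atoms)
F2 = F1 ∪ {at(d), inpos(b,b), inpos(c,c), near(e)}  (21 atoms)
goal ⊆ F2  ⇒  h_max = 2

2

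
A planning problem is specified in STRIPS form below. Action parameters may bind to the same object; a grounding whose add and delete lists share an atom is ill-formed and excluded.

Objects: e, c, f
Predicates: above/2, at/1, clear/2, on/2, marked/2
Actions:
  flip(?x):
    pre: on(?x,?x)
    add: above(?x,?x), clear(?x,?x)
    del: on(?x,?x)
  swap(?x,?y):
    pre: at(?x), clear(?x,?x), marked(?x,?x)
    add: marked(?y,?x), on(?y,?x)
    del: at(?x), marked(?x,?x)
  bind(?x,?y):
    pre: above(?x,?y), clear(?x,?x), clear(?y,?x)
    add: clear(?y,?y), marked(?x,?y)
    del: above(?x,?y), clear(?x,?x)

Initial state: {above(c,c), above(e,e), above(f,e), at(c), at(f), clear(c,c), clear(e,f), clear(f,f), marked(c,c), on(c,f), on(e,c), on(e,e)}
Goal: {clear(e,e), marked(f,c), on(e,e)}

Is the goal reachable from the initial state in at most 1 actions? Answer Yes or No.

No

1. swap(c,f)  →  {above(c,c), above(e,e), above(f,e), at(f), clear(c,c), clear(e,f), clear(f,f), marked(f,c), on(c,f), on(e,c), on(e,e), on(f,c)}
2. bind(f,e)  →  {above(c,c), above(e,e), at(f), clear(c,c), clear(e,e), clear(e,f), marked(f,c), marked(f,e), on(c,f), on(e,c), on(e,e), on(f,c)}
optimal plan length = 2; 2 > 1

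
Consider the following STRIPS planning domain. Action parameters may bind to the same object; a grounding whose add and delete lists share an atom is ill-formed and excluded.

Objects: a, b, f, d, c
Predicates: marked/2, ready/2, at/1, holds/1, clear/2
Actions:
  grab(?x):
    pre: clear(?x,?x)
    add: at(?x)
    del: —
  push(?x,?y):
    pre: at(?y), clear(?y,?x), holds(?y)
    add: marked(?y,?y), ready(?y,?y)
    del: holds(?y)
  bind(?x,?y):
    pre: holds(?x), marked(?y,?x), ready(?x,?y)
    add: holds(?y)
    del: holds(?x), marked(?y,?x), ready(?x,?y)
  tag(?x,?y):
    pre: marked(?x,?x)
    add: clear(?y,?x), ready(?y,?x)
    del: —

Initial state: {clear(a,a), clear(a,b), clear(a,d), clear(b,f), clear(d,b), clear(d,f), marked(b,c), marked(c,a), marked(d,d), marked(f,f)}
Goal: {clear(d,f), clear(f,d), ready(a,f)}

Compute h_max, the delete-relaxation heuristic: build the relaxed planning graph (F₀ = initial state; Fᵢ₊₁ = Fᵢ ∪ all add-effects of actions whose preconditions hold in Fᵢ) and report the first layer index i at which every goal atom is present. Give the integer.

F0 = init (10 atoms)
F1 = F0 ∪ {at(a), clear(a,f), clear(b,d), clear(c,d), clear(c,f), clear(d,d), clear(f,d), clear(f,f), ready(a,d), ready(a,f), ready(b,d), ready(b,f), ready(c,d), ready(c,f), ready(d,d), ready(d,f), ready(f,d), ready(f,f)}  (28 atoms)
goal ⊆ F1  ⇒  h_max = 1

1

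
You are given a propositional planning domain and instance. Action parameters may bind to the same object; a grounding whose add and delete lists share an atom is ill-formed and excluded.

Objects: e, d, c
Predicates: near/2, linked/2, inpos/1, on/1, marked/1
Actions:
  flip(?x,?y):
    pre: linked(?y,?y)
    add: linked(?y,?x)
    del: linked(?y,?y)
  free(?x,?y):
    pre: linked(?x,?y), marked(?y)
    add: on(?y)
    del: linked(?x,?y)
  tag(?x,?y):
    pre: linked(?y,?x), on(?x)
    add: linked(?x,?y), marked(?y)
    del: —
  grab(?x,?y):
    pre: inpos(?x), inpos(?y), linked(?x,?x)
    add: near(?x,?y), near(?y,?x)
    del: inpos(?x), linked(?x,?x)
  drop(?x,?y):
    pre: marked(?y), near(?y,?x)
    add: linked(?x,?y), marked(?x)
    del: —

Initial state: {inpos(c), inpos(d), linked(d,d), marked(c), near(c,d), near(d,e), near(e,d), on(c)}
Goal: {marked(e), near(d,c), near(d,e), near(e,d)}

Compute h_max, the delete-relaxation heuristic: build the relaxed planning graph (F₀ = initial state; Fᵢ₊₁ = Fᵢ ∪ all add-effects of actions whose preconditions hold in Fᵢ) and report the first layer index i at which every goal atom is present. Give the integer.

F0 = init (8 atoms)
F1 = F0 ∪ {linked(d,c), linked(d,e), marked(d), near(d,c), near(d,d)}  (13 atoms)
F2 = F1 ∪ {linked(c,d), linked(e,d), marked(e), on(d)}  (17 atoms)
goal ⊆ F2  ⇒  h_max = 2

2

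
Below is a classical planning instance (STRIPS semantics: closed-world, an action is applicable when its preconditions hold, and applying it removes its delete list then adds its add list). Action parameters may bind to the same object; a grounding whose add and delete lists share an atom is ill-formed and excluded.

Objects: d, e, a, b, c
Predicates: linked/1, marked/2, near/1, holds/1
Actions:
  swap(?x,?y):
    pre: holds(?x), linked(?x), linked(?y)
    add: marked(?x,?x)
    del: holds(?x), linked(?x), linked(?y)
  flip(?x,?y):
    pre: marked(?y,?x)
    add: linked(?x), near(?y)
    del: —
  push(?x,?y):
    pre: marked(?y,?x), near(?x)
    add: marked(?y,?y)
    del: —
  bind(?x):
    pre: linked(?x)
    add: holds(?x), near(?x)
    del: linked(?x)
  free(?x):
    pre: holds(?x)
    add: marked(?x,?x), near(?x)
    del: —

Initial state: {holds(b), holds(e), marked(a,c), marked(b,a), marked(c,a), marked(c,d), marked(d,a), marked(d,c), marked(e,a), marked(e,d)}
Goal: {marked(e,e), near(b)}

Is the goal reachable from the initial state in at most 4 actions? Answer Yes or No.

Yes

1. flip(a,b)  →  {holds(b), holds(e), linked(a), marked(a,c), marked(b,a), marked(c,a), marked(c,d), marked(d,a), marked(d,c), marked(e,a), marked(e,d), near(b)}
2. free(e)  →  {holds(b), holds(e), linked(a), marked(a,c), marked(b,a), marked(c,a), marked(c,d), marked(d,a), marked(d,c), marked(e,a), marked(e,d), marked(e,e), near(b), near(e)}
optimal plan length = 2; 2 ≤ 4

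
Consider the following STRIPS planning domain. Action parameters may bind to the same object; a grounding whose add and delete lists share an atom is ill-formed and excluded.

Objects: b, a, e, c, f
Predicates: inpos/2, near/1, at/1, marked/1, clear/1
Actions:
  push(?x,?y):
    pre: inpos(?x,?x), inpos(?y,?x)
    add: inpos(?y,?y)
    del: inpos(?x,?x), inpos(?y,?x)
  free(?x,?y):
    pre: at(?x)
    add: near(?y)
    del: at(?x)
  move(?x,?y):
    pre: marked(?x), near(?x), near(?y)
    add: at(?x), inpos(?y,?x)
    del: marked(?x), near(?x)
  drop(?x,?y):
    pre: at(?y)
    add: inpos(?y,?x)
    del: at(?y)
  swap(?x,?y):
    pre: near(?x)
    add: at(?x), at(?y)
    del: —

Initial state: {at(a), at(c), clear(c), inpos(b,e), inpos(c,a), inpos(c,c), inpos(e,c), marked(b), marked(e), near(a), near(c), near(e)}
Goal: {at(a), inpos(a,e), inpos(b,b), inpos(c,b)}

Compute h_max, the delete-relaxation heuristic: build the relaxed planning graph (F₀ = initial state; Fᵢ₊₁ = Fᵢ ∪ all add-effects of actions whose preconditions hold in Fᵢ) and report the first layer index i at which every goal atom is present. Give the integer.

2

F0 = init (12 atoms)
F1 = F0 ∪ {at(b), at(e), at(f), inpos(a,a), inpos(a,b), inpos(a,c), inpos(a,e), inpos(a,f), inpos(c,b), inpos(c,e), inpos(c,f), inpos(e,e), near(b), near(f)}  (26 atoms)
F2 = F1 ∪ {inpos(b,a), inpos(b,b), inpos(b,c), inpos(b,f), inpos(e,a), inpos(e,b), inpos(e,f), inpos(f,a), inpos(f,b), inpos(f,c), inpos(f,e), inpos(f,f)}  (38 atoms)
goal ⊆ F2  ⇒  h_max = 2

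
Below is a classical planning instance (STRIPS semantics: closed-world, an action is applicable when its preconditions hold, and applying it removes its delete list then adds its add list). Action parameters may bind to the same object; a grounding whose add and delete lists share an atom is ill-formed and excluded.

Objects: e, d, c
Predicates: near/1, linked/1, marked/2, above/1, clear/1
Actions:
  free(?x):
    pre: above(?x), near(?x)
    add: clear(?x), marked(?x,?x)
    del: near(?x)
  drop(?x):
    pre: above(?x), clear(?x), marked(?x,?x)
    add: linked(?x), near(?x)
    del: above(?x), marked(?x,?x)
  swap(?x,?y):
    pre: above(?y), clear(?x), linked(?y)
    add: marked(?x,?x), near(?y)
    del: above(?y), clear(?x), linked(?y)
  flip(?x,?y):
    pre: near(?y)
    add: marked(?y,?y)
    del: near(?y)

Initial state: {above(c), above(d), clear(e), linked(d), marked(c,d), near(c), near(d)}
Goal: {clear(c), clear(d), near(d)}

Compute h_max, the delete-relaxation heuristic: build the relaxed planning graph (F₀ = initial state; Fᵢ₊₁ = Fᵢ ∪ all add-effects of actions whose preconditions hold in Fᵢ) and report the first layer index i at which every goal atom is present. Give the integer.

1

F0 = init (7 atoms)
F1 = F0 ∪ {clear(c), clear(d), marked(c,c), marked(d,d), marked(e,e)}  (12 atoms)
goal ⊆ F1  ⇒  h_max = 1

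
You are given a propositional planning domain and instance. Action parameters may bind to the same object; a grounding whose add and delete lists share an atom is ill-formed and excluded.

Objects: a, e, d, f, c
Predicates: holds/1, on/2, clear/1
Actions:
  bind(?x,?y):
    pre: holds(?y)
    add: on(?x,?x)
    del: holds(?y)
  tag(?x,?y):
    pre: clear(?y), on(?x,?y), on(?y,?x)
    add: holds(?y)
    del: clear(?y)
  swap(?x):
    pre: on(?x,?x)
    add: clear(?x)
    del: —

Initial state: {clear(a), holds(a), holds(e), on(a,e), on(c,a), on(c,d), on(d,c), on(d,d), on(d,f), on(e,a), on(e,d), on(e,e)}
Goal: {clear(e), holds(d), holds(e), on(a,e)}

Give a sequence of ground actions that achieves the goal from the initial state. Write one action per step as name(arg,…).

1. swap(e)  →  {clear(a), clear(e), holds(a), holds(e), on(a,e), on(c,a), on(c,d), on(d,c), on(d,d), on(d,f), on(e,a), on(e,d), on(e,e)}
2. swap(d)  →  {clear(a), clear(d), clear(e), holds(a), holds(e), on(a,e), on(c,a), on(c,d), on(d,c), on(d,d), on(d,f), on(e,a), on(e,d), on(e,e)}
3. tag(d,d)  →  {clear(a), clear(e), holds(a), holds(d), holds(e), on(a,e), on(c,a), on(c,d), on(d,c), on(d,d), on(d,f), on(e,a), on(e,d), on(e,e)}

swap(e); swap(d); tag(d,d)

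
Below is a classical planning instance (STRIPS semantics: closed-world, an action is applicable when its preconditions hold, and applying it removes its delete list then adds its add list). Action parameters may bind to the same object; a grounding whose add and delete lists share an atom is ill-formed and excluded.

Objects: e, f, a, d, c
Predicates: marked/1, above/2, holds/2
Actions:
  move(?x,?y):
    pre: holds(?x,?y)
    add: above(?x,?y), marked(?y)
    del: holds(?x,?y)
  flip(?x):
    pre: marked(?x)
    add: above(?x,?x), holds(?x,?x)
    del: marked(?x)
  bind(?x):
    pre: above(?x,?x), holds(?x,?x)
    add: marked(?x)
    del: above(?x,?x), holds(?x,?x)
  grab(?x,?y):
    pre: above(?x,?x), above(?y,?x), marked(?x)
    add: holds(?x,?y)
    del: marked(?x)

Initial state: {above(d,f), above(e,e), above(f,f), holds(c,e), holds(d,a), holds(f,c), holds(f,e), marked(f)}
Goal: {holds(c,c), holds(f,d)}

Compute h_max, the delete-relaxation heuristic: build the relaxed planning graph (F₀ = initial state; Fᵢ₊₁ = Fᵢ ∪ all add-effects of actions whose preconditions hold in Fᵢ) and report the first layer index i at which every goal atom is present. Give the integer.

F0 = init (8 atoms)
F1 = F0 ∪ {above(c,e), above(d,a), above(f,c), above(f,e), holds(f,d), holds(f,f), marked(a), marked(c), marked(e)}  (17 atoms)
F2 = F1 ∪ {above(a,a), above(c,c), above(f,d), holds(a,a), holds(c,c), holds(e,c), holds(e,e), holds(e,f), marked(d)}  (26 atoms)
goal ⊆ F2  ⇒  h_max = 2

2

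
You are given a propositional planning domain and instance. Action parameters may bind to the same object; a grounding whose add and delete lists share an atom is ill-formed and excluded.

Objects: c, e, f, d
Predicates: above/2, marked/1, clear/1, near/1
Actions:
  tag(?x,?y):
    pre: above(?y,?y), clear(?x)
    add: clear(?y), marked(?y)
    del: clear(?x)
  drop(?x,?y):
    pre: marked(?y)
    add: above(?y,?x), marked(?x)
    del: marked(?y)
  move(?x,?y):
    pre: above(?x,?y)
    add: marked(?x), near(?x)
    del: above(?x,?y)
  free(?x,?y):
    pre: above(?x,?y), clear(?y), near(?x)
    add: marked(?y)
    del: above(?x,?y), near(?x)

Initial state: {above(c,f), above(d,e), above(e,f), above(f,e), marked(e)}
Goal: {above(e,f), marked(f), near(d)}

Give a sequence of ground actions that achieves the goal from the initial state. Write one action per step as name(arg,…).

1. drop(f,e)  →  {above(c,f), above(d,e), above(e,f), above(f,e), marked(f)}
2. move(d,e)  →  {above(c,f), above(e,f), above(f,e), marked(d), marked(f), near(d)}

drop(f,e); move(d,e)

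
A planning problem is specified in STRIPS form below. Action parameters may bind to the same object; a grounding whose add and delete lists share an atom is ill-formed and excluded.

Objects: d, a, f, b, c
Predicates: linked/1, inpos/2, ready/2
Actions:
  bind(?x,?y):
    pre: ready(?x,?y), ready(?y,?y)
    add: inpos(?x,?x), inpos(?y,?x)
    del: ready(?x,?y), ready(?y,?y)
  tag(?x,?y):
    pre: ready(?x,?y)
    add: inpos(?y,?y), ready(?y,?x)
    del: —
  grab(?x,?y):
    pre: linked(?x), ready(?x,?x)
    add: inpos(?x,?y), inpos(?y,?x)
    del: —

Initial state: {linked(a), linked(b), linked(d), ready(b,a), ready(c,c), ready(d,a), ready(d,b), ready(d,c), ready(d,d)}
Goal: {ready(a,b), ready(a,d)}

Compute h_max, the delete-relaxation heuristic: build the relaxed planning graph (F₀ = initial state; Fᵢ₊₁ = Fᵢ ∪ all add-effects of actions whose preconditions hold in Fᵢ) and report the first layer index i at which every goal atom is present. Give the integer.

1

F0 = init (9 atoms)
F1 = F0 ∪ {inpos(a,a), inpos(a,d), inpos(b,b), inpos(b,d), inpos(c,c), inpos(c,d), inpos(d,a), inpos(d,b), inpos(d,c), inpos(d,d), inpos(d,f), inpos(f,d), ready(a,b), ready(a,d), ready(b,d), ready(c,d)}  (25 atoms)
goal ⊆ F1  ⇒  h_max = 1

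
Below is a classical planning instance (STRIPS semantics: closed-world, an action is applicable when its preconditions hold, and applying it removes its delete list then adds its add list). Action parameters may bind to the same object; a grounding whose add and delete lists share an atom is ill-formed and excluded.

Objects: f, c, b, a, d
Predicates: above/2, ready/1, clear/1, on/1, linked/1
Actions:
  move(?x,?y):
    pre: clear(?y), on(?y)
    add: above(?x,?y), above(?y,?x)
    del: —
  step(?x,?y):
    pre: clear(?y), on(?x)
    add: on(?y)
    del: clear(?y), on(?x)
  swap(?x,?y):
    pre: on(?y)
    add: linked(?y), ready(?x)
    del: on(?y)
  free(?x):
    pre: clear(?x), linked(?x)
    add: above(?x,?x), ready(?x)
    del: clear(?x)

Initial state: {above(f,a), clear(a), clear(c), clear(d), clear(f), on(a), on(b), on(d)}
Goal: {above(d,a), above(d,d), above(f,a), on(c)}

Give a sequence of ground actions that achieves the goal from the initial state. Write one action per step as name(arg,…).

1. move(a,d)  →  {above(a,d), above(d,a), above(f,a), clear(a), clear(c), clear(d), clear(f), on(a), on(b), on(d)}
2. move(d,d)  →  {above(a,d), above(d,a), above(d,d), above(f,a), clear(a), clear(c), clear(d), clear(f), on(a), on(b), on(d)}
3. step(b,c)  →  {above(a,d), above(d,a), above(d,d), above(f,a), clear(a), clear(d), clear(f), on(a), on(c), on(d)}

move(a,d); move(d,d); step(b,c)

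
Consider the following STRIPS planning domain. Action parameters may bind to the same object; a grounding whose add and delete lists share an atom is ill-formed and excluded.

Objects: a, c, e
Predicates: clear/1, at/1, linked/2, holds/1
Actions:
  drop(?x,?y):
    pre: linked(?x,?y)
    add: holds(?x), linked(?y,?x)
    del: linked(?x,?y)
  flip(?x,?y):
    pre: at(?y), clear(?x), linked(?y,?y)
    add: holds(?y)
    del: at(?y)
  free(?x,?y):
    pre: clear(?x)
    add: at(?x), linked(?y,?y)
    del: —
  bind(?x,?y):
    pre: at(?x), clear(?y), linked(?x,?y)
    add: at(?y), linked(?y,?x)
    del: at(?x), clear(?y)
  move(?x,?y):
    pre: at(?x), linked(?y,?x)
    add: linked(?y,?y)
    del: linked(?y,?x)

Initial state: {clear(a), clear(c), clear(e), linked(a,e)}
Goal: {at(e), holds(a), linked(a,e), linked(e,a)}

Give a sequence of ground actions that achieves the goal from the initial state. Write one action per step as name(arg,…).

1. drop(a,e)  →  {clear(a), clear(c), clear(e), holds(a), linked(e,a)}
2. drop(e,a)  →  {clear(a), clear(c), clear(e), holds(a), holds(e), linked(a,e)}
3. free(a,a)  →  {at(a), clear(a), clear(c), clear(e), holds(a), holds(e), linked(a,a), linked(a,e)}
4. bind(a,e)  →  {at(e), clear(a), clear(c), holds(a), holds(e), linked(a,a), linked(a,e), linked(e,a)}

drop(a,e); drop(e,a); free(a,a); bind(a,e)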